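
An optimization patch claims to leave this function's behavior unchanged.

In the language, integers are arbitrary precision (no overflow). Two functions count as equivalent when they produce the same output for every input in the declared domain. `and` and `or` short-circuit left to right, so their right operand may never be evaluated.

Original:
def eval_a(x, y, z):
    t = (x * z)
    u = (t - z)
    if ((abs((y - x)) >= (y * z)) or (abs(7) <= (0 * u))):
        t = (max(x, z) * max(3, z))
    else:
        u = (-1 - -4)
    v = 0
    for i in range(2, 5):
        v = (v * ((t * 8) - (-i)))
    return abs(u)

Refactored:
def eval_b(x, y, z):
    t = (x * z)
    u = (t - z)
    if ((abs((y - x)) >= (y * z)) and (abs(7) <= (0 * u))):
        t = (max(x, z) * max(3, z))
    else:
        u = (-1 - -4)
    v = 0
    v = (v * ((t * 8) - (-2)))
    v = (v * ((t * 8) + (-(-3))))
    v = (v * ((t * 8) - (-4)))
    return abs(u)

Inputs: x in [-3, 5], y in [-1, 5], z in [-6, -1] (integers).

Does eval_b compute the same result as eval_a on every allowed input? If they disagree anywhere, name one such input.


Take x=-3, y=-1, z=-2.
eval_a: t becomes 6; next u becomes 8; next ((abs((y - x)) >= (y * z)) or (abs(7) <= (0 * u))) evaluates to true; next t becomes -6; next v becomes 0; next at i=2:; next v becomes 0; next at i=3:; next v becomes 0; next at i=4:; next v becomes 0; next final value 8
eval_b: t becomes 6; next u becomes 8; next ((abs((y - x)) >= (y * z)) and (abs(7) <= (0 * u))) evaluates to false; next u becomes 3; next v becomes 0; next v becomes 0; next v becomes 0; next v becomes 0; next final value 3
8 against 3: the behavior changed.
verdict: not equivalent; witness: x=-3, y=-1, z=-2


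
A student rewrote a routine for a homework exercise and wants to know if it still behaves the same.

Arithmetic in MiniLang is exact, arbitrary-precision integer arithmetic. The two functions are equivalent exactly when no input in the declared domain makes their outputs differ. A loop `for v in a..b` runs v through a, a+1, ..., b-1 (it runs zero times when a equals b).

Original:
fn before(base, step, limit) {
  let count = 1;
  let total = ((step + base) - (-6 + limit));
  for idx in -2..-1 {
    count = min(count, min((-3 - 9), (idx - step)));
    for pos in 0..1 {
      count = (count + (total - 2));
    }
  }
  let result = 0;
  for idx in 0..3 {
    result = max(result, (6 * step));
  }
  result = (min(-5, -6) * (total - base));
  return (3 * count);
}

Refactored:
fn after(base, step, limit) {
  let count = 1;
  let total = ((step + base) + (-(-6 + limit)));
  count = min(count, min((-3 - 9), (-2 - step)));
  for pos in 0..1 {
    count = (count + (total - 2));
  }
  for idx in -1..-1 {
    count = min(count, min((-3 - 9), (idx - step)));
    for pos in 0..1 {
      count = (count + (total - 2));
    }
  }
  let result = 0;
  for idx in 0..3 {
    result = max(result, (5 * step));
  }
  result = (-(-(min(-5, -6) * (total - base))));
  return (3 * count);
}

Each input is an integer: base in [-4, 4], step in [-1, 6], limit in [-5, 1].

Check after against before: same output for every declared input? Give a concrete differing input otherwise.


The suspicious edit (`6` became `5`) never changes the result for any input inside the declared domain.
As a probe, take base=-2, step=6, limit=-2: before runs count=1, then total=12, then (idx=-2), then count=-12, then (pos=0), then count=-2, then result=0, then (idx=0), then result=36, then (idx=1), then result=36, then (idx=2), then result=36, then result=-84, then returns -6; after runs count=1, then total=12, then count=-12, then (pos=0), then count=-2, then the loop over idx runs zero times, then result=0, then (idx=0), then result=30, then (idx=1), then result=30, then (idx=2), then result=30, then result=-84, then returns -6; both end at -6.
Every one of the 504 inputs gives matching results.
verdict: equivalent


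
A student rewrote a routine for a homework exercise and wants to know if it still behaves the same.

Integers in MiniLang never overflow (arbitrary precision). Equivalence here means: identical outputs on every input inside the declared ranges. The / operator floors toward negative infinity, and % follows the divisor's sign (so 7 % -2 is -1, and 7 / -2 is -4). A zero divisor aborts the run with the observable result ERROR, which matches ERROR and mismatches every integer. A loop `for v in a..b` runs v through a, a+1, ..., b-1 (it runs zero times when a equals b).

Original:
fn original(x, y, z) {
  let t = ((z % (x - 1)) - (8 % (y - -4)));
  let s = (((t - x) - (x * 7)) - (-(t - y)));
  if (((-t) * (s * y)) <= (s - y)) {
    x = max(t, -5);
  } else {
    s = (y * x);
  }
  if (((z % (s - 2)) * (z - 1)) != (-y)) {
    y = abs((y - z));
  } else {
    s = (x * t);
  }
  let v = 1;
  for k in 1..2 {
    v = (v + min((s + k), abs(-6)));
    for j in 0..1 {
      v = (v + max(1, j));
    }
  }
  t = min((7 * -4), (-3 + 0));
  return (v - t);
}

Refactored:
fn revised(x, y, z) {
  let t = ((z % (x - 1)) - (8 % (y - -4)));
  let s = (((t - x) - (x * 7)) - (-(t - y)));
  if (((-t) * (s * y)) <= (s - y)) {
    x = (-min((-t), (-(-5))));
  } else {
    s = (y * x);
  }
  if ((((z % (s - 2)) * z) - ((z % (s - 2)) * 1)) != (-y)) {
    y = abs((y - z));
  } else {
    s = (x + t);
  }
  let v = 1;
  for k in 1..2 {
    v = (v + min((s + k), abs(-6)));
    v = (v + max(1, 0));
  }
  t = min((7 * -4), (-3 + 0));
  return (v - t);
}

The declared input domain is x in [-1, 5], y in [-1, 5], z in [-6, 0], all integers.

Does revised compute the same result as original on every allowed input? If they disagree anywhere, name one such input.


Consider the input x=2, y=0, z=-6.
original: t = 0; s = -16; (((-t) * (s * y)) <= (s - y)) -> false; s = 0; (((z % (s - 2)) * (z - 1)) != (-y)) -> false; s = 0; v = 1; [k=1]; v = 2; [j=0]; v = 3; t = -28; return 31
revised: t = 0; s = -16; (((-t) * (s * y)) <= (s - y)) -> false; s = 0; ((((z % (s - 2)) * z) - ((z % (s - 2)) * 1)) != (-y)) -> false; s = 2; v = 1; [k=1]; v = 4; v = 5; t = -28; return 33
31 vs 33 — the two versions disagree here.
verdict: not equivalent; witness: x=2, y=0, z=-6


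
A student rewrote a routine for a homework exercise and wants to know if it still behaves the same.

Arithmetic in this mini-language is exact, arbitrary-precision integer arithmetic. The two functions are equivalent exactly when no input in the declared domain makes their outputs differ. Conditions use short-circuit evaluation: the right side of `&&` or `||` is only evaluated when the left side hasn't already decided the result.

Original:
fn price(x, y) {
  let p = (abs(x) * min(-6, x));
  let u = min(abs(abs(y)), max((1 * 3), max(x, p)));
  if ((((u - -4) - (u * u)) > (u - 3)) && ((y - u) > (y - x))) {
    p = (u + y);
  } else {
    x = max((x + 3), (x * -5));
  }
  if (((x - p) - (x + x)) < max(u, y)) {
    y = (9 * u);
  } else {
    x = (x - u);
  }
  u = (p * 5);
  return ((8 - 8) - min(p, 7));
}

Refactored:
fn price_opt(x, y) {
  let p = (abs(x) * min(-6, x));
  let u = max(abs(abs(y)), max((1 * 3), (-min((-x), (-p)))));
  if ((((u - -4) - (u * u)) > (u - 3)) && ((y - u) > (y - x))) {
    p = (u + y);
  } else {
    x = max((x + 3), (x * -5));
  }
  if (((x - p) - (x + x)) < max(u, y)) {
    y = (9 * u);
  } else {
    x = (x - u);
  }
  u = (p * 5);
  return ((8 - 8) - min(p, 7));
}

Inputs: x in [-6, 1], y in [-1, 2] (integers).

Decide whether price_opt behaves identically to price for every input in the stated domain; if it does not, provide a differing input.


The rewrite breaks on x=1, y=0, where the results are 0 and 6.
price: p := -6 | u := 0 | ((((u - -4) - (u * u)) > (u - 3)) && ((y - u) > (y - x))): true | p := 0 | (((x - p) - (x + x)) < max(u, y)): true | y := 0 | u := 0 | result 0
price_opt: p := -6 | u := 3 | ((((u - -4) - (u * u)) > (u - 3)) && ((y - u) > (y - x))): false | x := 4 | (((x - p) - (x + x)) < max(u, y)): true | y := 27 | u := -30 | result 6
verdict: not equivalent; witness: x=1, y=0


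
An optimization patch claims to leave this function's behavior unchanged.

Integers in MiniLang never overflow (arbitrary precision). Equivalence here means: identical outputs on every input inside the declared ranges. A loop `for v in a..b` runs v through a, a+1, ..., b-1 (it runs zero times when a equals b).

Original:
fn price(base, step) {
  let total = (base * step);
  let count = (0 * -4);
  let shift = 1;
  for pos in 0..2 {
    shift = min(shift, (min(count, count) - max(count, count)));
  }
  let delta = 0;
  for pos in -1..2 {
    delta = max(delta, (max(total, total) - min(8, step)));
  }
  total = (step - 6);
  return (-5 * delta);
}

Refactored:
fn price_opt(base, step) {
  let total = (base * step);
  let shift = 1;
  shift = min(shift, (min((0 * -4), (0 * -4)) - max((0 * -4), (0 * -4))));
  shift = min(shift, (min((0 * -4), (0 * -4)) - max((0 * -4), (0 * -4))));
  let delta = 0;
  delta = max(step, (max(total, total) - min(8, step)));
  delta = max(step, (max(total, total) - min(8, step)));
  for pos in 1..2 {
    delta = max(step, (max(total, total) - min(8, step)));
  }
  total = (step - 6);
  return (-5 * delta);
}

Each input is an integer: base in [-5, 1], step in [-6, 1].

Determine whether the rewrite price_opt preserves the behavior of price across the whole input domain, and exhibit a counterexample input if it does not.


These are not equivalent — on base=-5, step=1 the outputs split (0 vs -5).
price: total := -5 | count := 0 | shift := 1 | iter pos=0: | shift := 0 | iter pos=1: | shift := 0 | delta := 0 | iter pos=-1: | delta := 0 | iter pos=0: | delta := 0 | iter pos=1: | delta := 0 | total := -5 | result 0
price_opt: total := -5 | shift := 1 | shift := 0 | shift := 0 | delta := 0 | delta := 1 | delta := 1 | iter pos=1: | delta := 1 | total := -5 | result -5
verdict: not equivalent; witness: base=-5, step=1


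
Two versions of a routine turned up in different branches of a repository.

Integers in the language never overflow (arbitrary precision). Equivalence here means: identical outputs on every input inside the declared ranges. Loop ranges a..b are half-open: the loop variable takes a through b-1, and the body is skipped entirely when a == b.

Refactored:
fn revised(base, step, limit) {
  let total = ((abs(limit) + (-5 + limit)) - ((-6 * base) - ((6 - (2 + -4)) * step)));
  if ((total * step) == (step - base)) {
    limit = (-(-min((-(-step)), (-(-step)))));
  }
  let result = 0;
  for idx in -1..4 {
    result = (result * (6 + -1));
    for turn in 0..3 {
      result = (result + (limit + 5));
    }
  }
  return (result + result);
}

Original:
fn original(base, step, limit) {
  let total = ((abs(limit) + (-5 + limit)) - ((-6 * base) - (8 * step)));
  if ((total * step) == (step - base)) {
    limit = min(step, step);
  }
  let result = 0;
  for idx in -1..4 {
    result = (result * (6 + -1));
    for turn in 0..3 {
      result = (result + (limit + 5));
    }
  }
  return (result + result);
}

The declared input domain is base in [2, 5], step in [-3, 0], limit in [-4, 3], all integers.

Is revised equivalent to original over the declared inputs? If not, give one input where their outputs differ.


Changes here: arithmetic usage differs; also constant usage differs; the full 128-point sweep finds no disagreement.
verdict: equivalent


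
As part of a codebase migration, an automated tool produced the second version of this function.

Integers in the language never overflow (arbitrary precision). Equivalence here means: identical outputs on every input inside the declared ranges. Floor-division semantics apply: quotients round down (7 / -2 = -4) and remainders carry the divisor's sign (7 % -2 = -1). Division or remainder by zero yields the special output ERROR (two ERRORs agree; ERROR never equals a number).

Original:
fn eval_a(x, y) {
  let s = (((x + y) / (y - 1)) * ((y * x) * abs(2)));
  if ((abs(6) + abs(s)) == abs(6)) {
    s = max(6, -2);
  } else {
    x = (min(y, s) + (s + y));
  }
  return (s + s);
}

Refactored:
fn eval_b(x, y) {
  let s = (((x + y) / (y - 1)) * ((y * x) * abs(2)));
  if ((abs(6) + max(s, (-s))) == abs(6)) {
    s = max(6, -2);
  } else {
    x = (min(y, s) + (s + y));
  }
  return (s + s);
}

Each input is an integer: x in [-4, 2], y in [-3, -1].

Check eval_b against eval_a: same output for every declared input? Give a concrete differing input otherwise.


Differences: min/max/abs usage differs — yet all 21 inputs agree.
verdict: equivalent


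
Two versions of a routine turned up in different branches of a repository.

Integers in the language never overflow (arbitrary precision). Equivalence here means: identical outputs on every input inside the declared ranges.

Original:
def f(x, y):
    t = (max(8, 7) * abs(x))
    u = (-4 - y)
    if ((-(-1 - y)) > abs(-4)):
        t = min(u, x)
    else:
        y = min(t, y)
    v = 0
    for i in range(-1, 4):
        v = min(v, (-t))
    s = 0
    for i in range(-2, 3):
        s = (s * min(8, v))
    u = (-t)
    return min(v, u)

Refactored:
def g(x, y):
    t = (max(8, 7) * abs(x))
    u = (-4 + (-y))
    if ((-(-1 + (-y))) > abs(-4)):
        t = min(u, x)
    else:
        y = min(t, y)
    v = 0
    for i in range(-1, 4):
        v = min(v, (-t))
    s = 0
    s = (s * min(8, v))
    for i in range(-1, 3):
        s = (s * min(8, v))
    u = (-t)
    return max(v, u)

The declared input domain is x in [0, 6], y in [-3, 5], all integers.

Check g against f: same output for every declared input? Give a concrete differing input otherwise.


These are not equivalent — on x=0, y=4 the outputs split (0 vs 8).
f: t becomes 0; next u becomes -8; next ((-(-1 - y)) > abs(-4)) evaluates to true; next t becomes -8; next v becomes 0; next at i=-1:; next v becomes 0; next at i=0:; next v becomes 0; next at i=1:; next v becomes 0; next at i=2:; next v becomes 0; next at i=3:; next v becomes 0; next s becomes 0; next at i=-2:; next s becomes 0; next at i=-1:; next s becomes 0; next at i=0:; next s becomes 0; next at i=1:; next s becomes 0; next at i=2:; next s becomes 0; next u becomes 8; next final value 0
g: t becomes 0; next u becomes -8; next ((-(-1 + (-y))) > abs(-4)) evaluates to true; next t becomes -8; next v becomes 0; next at i=-1:; next v becomes 0; next at i=0:; next v becomes 0; next at i=1:; next v becomes 0; next at i=2:; next v becomes 0; next at i=3:; next v becomes 0; next s becomes 0; next s becomes 0; next at i=-1:; next s becomes 0; next at i=0:; next s becomes 0; next at i=1:; next s becomes 0; next at i=2:; next s becomes 0; next u becomes 8; next final value 8
verdict: not equivalent; witness: x=0, y=4


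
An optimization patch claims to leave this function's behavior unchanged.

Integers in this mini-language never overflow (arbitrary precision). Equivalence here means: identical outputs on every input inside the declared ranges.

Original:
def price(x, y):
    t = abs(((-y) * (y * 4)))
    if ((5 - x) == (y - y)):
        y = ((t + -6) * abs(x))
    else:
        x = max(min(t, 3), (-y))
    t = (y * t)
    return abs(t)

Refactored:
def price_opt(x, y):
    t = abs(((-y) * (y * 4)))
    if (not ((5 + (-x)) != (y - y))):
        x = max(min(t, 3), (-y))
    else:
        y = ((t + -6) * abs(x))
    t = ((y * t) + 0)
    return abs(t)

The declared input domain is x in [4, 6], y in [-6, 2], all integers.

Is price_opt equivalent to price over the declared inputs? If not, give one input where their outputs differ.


Consider the input x=4, y=-6.
price: t := 144 | ((5 - x) == (y - y)): false | x := 6 | t := -864 | result 864
price_opt: t := 144 | (not ((5 + (-x)) != (y - y))): false | y := 552 | t := 79488 | result 79488
864 and 79488 differ, so these are not the same function on this domain.
verdict: not equivalent; witness: x=4, y=-6


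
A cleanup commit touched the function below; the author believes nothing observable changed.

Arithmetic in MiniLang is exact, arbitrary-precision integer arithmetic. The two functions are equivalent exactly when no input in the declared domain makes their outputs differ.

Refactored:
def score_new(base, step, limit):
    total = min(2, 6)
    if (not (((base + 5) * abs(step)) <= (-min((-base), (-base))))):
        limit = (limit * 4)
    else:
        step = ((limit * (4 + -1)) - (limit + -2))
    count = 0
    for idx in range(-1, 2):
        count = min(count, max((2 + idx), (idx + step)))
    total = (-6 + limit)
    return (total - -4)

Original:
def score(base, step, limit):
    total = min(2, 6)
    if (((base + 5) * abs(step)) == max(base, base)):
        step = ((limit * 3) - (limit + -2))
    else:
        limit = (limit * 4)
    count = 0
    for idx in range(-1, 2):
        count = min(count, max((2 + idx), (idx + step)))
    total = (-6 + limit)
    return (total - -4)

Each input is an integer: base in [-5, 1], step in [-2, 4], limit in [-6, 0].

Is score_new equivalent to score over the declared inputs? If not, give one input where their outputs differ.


There is a counterexample at base=1, step=0, limit=-6: -26 on one side, -8 on the other.
score: total = 2; (((base + 5) * abs(step)) == max(base, base)) -> false; limit = -24; count = 0; [idx=-1]; count = 0; [idx=0]; count = 0; [idx=1]; count = 0; total = -30; return -26
score_new: total = 2; (not (((base + 5) * abs(step)) <= (-min((-base), (-base))))) -> false; step = -10; count = 0; [idx=-1]; count = 0; [idx=0]; count = 0; [idx=1]; count = 0; total = -12; return -8
verdict: not equivalent; witness: base=1, step=0, limit=-6


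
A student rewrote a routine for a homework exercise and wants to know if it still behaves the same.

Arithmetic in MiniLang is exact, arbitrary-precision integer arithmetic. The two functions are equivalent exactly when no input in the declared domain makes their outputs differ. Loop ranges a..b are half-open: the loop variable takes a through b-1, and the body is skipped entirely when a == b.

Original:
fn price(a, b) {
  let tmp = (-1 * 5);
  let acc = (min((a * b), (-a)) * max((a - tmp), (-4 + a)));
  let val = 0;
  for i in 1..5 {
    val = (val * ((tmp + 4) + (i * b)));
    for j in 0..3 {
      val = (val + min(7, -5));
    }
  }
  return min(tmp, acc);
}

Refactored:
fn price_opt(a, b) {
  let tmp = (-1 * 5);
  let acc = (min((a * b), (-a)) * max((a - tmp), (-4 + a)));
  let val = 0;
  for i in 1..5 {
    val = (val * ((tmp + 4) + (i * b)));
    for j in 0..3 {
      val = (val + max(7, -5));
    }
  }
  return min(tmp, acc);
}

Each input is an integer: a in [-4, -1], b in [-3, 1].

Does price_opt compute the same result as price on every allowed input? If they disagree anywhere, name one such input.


Equivalent. The edit looks behavioral (`min(7, -5)` became `max(7, -5)`), but over these ranges it never changes the outcome.
Checked all 20 inputs in the declared domain: the outputs agree on every one.
One worked example (a=-4, b=-3) — price: tmp = -5; acc = 4; val = 0; [i=1]; val = 0; [j=0]; val = -5; [j=1]; val = -10; [j=2]; val = -15; [i=2]; val = 105; [j=0]; val = 100; [j=1]; val = 95; [j=2]; val = 90; [i=3]; val = -900; [j=0]; val = -905; [j=1]; val = -910; [j=2]; val = -915; [i=4]; val = 11895; [j=0]; val = 11890; [j=1]; val = 11885; [j=2]; val = 11880; return -5; price_opt: tmp = -5; acc = 4; val = 0; [i=1]; val = 0; [j=0]; val = 7; [j=1]; val = 14; [j=2]; val = 21; [i=2]; val = -147; [j=0]; val = -140; [j=1]; val = -133; [j=2]; val = -126; [i=3]; val = 1260; [j=0]; val = 1267; [j=1]; val = 1274; [j=2]; val = 1281; [i=4]; val = -16653; [j=0]; val = -16646; [j=1]; val = -16639; [j=2]; val = -16632; return -5; agreement on -5.
verdict: equivalent


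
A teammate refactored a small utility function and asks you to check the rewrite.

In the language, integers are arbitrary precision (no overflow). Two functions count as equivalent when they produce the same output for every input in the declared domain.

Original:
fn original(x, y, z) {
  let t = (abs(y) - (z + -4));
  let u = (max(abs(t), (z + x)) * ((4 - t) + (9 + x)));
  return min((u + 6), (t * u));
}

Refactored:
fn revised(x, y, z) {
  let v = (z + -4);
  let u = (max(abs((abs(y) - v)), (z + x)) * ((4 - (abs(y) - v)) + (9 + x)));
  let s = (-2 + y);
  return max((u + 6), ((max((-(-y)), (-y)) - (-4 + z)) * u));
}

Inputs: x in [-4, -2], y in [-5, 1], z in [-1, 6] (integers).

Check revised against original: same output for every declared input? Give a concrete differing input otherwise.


These are not equivalent — on x=-4, y=-5, z=-1 the outputs split (-100 vs -4).
original: t := 10 | u := -10 | result -100
revised: v := -5 | u := -10 | s := -7 | result -4
verdict: not equivalent; witness: x=-4, y=-5, z=-1


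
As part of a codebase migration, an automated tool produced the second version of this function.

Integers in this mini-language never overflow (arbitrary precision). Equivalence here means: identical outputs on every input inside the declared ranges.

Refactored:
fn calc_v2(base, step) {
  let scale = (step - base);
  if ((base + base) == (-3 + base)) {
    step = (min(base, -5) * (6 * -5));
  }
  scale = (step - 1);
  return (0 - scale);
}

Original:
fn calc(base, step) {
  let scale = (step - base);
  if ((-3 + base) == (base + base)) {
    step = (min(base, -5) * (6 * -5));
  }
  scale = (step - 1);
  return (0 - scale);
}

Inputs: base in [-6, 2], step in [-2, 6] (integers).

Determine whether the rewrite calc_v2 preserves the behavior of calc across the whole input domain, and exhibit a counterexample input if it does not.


Changes here: same computation, different form; the full 81-point sweep finds no disagreement.
verdict: equivalent


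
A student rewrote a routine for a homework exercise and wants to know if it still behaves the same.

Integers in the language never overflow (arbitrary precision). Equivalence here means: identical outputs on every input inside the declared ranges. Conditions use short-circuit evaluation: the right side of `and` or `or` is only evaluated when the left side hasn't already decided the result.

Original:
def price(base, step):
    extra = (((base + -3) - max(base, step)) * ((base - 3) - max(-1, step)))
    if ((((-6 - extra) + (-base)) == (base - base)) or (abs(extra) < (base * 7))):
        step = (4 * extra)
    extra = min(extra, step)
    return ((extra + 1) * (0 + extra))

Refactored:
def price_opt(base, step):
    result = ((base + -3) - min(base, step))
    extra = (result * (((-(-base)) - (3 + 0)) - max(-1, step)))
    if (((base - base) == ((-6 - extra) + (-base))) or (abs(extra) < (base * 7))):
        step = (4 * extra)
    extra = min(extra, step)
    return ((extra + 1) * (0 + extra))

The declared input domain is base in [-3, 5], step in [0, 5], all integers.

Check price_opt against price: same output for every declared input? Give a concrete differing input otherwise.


On input base=1, step=0, price returns 42 while price_opt returns 20.
verdict: not equivalent; witness: base=1, step=0


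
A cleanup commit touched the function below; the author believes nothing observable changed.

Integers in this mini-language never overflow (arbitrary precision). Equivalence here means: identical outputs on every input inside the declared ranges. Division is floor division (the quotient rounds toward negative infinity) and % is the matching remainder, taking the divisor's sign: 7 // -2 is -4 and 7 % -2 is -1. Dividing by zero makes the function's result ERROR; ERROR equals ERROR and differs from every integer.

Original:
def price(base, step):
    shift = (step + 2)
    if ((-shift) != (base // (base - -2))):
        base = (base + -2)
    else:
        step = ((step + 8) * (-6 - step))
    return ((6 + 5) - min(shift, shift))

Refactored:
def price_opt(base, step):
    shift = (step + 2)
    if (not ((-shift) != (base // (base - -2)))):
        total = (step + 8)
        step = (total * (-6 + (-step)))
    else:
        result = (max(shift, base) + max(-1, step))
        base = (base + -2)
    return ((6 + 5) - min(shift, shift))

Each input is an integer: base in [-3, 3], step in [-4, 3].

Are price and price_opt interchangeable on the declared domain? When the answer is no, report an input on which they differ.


Although local variable names differ, and min/max/abs usage differs, and constant usage differs, and statement counts differ, and boolean connective usage differs, and arithmetic usage differs, 56/56 inputs agree.
verdict: equivalent


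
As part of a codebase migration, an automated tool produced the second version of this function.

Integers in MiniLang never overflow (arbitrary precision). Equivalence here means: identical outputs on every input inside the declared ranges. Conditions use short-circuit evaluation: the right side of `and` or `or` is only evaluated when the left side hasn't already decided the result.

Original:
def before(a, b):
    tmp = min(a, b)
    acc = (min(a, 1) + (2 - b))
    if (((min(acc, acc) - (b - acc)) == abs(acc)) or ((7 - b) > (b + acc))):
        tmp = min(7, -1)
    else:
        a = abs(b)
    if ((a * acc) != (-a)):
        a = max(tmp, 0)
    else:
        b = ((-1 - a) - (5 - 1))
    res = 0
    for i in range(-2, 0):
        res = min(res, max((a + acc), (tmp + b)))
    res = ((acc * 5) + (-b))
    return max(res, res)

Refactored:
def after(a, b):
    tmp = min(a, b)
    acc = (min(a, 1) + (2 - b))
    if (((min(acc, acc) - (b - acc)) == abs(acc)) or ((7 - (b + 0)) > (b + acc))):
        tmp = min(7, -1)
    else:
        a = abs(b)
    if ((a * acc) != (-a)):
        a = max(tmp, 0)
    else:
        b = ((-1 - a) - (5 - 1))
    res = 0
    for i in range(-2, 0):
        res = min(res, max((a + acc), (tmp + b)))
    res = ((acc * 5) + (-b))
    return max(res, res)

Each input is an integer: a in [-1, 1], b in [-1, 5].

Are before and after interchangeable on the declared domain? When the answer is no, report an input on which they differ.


Differences: arithmetic usage differs, plus constant usage differs — yet all 21 inputs agree.
verdict: equivalent


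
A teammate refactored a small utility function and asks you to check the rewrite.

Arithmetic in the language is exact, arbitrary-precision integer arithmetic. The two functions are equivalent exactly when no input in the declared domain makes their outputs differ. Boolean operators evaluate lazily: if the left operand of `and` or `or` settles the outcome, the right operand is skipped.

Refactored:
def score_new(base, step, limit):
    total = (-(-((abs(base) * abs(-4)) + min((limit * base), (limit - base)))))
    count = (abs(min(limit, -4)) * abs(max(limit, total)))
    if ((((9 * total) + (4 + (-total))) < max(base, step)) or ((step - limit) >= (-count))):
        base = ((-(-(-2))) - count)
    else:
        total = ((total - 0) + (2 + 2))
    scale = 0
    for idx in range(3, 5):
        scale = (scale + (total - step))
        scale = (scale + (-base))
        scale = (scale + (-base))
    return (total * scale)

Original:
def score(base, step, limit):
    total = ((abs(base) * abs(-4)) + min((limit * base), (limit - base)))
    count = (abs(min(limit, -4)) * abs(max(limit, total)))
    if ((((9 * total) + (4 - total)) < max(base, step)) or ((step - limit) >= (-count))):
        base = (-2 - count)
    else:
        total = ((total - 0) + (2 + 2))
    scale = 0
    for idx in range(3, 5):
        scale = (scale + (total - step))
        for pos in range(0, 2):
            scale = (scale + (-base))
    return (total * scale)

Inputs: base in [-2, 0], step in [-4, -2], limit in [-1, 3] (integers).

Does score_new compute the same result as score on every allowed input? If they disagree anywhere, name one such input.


Reading the diff, among the changes: local variable names differ; loop structure differs; arithmetic usage differs.
Spot check at base=-1, step=-4, limit=2 — score: total becomes 2; next count becomes 8; next ((((9 * total) + (4 - total)) < max(base, step)) or ((step - limit) >= (-count))) evaluates to true; next base becomes -10; next scale becomes 0; next at idx=3:; next scale becomes 6; next at pos=0:; next scale becomes 16; next at pos=1:; next scale becomes 26; next at idx=4:; next scale becomes 32; next at pos=0:; next scale becomes 42; next at pos=1:; next scale becomes 52; next final value 104. score_new: total becomes 2; next count becomes 8; next ((((9 * total) + (4 + (-total))) < max(base, step)) or ((step - limit) >= (-count))) evaluates to true; next base becomes -10; next scale becomes 0; next at idx=3:; next scale becomes 6; next scale becomes 16; next scale becomes 26; next at idx=4:; next scale becomes 32; next scale becomes 42; next scale becomes 52; next final value 104. Both give 104.
Checked all 45 inputs in the declared domain: the outputs agree on every one.
verdict: equivalent


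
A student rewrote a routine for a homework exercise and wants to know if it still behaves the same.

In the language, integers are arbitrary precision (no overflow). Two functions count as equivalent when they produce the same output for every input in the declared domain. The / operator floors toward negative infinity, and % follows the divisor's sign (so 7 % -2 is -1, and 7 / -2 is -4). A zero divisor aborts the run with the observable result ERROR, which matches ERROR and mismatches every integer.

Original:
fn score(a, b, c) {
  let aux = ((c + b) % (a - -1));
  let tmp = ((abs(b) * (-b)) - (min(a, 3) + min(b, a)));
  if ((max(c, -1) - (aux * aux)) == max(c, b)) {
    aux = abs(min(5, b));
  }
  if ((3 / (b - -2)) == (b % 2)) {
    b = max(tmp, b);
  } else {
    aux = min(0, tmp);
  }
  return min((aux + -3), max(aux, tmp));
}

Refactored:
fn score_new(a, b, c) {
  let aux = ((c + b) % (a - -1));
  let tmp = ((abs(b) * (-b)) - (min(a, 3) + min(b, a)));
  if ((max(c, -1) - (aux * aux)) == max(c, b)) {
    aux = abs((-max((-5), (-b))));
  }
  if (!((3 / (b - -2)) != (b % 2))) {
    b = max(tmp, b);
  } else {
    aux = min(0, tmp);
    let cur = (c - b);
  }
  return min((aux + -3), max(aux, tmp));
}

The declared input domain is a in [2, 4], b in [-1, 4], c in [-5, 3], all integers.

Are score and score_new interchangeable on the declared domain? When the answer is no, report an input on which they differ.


Equivalent. Among the additions is an assignment to `cur` whose value nothing reads, and its value is discarded.
Every one of the 162 inputs gives matching results.
Spot check at a=3, b=0, c=-1 — score: aux = 3; tmp = -3; ((max(c, -1) - (aux * aux)) == max(c, b)) -> false; ((3 / (b - -2)) == (b % 2)) -> false; aux = -3; return -6. score_new: aux = 3; tmp = -3; ((max(c, -1) - (aux * aux)) == max(c, b)) -> false; (!((3 / (b - -2)) != (b % 2))) -> false; aux = -3; cur = -1; return -6. Both give -6.
verdict: equivalent


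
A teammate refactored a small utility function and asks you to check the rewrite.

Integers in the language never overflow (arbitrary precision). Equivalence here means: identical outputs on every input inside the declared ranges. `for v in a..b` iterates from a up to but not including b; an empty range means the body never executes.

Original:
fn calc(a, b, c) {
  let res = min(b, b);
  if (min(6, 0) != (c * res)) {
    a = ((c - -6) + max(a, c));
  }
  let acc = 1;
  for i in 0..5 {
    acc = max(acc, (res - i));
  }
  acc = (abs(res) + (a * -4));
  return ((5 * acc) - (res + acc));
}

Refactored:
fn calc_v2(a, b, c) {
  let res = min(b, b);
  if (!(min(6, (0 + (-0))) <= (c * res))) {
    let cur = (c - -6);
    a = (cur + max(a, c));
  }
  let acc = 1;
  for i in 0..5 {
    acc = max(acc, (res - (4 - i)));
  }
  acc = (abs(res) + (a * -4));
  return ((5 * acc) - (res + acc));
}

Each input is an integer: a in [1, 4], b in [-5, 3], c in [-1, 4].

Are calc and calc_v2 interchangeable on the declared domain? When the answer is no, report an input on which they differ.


Not equivalent: a=1, b=-5, c=-1 separates them (-71 vs 9).
calc: res becomes -5; next (min(6, 0) != (c * res)) evaluates to true; next a becomes 6; next acc becomes 1; next at i=0:; next acc becomes 1; next at i=1:; next acc becomes 1; next at i=2:; next acc becomes 1; next at i=3:; next acc becomes 1; next at i=4:; next acc becomes 1; next acc becomes -19; next final value -71
calc_v2: res becomes -5; next (!(min(6, (0 + (-0))) <= (c * res))) evaluates to false; next acc becomes 1; next at i=0:; next acc becomes 1; next at i=1:; next acc becomes 1; next at i=2:; next acc becomes 1; next at i=3:; next acc becomes 1; next at i=4:; next acc becomes 1; next acc becomes 1; next final value 9
verdict: not equivalent; witness: a=1, b=-5, c=-1


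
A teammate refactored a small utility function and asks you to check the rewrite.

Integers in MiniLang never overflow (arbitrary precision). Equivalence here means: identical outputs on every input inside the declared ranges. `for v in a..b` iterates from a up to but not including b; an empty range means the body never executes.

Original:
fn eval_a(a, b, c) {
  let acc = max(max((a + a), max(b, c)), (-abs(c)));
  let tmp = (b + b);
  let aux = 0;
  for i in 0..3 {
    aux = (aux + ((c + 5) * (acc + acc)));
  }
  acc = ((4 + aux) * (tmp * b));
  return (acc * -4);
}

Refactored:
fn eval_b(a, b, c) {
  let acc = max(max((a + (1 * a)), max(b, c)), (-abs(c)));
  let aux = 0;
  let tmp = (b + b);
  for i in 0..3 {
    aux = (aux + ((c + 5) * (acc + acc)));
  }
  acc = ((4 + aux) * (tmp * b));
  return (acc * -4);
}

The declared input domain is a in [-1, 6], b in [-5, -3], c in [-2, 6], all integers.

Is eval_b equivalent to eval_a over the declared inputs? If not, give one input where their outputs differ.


The two are interchangeable: arithmetic usage differs, plus constant usage differs, and every declared input agrees.
As a probe, take a=2, b=-4, c=6: eval_a runs acc=6, then tmp=-8, then aux=0, then (i=0), then aux=132, then (i=1), then aux=264, then (i=2), then aux=396, then acc=12800, then returns -51200; eval_b runs acc=6, then aux=0, then tmp=-8, then (i=0), then aux=132, then (i=1), then aux=264, then (i=2), then aux=396, then acc=12800, then returns -51200; both end at -51200.
Across all 216 domain points the two functions coincide.
verdict: equivalent


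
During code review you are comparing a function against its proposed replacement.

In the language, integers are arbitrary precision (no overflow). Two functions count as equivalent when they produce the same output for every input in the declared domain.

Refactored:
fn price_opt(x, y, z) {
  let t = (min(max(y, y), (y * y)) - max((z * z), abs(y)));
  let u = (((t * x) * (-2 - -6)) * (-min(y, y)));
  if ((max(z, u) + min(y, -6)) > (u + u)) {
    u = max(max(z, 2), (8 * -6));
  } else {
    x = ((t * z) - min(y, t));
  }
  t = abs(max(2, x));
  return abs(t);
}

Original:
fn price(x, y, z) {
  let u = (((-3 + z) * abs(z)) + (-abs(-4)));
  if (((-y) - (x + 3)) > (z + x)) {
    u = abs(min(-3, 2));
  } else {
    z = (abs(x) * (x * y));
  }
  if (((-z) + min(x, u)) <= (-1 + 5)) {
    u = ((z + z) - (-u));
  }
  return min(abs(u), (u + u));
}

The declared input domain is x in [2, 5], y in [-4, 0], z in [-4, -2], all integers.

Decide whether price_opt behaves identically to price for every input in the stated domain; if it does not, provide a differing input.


The rewrite breaks on x=2, y=-4, z=-4, where the results are 3 and 2.
price: u=-32, then (((-y) - (x + 3)) > (z + x)) is true, then u=3, then (((-z) + min(x, u)) <= (-1 + 5)) is false, then returns 3
price_opt: t=-20, then u=-640, then ((max(z, u) + min(y, -6)) > (u + u)) is true, then u=2, then t=2, then returns 2
verdict: not equivalent; witness: x=2, y=-4, z=-4


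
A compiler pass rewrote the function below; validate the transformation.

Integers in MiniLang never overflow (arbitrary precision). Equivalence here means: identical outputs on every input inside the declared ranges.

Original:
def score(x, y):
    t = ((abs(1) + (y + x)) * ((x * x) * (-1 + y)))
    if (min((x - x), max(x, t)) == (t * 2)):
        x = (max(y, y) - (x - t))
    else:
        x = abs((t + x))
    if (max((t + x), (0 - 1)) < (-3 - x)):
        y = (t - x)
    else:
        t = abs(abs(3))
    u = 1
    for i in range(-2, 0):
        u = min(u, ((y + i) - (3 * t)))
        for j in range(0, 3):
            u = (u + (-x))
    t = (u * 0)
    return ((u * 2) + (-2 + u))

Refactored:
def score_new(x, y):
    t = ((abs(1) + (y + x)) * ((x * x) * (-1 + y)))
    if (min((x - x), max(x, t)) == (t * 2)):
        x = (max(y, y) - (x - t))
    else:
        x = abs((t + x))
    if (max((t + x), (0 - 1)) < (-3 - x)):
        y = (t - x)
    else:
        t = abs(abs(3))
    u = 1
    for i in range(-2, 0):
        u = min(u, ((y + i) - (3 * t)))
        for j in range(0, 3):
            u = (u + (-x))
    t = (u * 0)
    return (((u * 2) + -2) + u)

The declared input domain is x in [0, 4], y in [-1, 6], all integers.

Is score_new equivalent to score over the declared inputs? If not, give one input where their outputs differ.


Side by side, the visible changes include: same computation, different form.
Spot check at x=0, y=6 — score: t := 0 | (min((x - x), max(x, t)) == (t * 2)): true | x := 6 | (max((t + x), (0 - 1)) < (-3 - x)): false | t := 3 | u := 1 | iter i=-2: | u := -5 | iter j=0: | u := -11 | iter j=1: | u := -17 | iter j=2: | u := -23 | iter i=-1: | u := -23 | iter j=0: | u := -29 | iter j=1: | u := -35 | iter j=2: | u := -41 | t := 0 | result -125. score_new: t := 0 | (min((x - x), max(x, t)) == (t * 2)): true | x := 6 | (max((t + x), (0 - 1)) < (-3 - x)): false | t := 3 | u := 1 | iter i=-2: | u := -5 | iter j=0: | u := -11 | iter j=1: | u := -17 | iter j=2: | u := -23 | iter i=-1: | u := -23 | iter j=0: | u := -29 | iter j=1: | u := -35 | iter j=2: | u := -41 | t := 0 | result -125. Both give -125.
Sweeping the whole domain (40 inputs) finds no disagreement.
verdict: equivalent


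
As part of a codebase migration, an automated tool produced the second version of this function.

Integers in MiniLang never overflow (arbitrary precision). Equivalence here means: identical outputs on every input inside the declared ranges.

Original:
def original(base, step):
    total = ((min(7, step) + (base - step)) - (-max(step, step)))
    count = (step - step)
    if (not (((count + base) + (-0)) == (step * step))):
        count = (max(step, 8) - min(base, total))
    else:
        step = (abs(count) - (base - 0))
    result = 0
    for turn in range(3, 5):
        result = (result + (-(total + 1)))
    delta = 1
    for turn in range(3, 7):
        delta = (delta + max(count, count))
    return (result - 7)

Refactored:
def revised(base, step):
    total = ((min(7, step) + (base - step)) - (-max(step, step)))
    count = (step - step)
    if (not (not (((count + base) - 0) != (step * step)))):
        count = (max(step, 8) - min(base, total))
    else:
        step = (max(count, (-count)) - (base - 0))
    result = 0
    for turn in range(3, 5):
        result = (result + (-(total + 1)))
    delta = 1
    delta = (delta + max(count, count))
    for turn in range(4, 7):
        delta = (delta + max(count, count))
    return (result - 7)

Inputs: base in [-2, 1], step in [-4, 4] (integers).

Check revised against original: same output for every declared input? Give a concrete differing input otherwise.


Behavior is preserved: although loop structure differs, plus comparison usage differs, plus statement counts differ, plus arithmetic usage differs, plus boolean connective usage differs, plus min/max/abs usage differs, the outputs never diverge.
Spot check at base=-1, step=-1 — original: total becomes -2; next count becomes 0; next (not (((count + base) + (-0)) == (step * step))) evaluates to true; next count becomes 10; next result becomes 0; next at turn=3:; next result becomes 1; next at turn=4:; next result becomes 2; next delta becomes 1; next at turn=3:; next delta becomes 11; next at turn=4:; next delta becomes 21; next at turn=5:; next delta becomes 31; next at turn=6:; next delta becomes 41; next final value -5. revised: total becomes -2; next count becomes 0; next (not (not (((count + base) - 0) != (step * step)))) evaluates to true; next count becomes 10; next result becomes 0; next at turn=3:; next result becomes 1; next at turn=4:; next result becomes 2; next delta becomes 1; next delta becomes 11; next at turn=4:; next delta becomes 21; next at turn=5:; next delta becomes 31; next at turn=6:; next delta becomes 41; next final value -5. Both give -5.
Across all 36 domain points the two functions coincide.
verdict: equivalent


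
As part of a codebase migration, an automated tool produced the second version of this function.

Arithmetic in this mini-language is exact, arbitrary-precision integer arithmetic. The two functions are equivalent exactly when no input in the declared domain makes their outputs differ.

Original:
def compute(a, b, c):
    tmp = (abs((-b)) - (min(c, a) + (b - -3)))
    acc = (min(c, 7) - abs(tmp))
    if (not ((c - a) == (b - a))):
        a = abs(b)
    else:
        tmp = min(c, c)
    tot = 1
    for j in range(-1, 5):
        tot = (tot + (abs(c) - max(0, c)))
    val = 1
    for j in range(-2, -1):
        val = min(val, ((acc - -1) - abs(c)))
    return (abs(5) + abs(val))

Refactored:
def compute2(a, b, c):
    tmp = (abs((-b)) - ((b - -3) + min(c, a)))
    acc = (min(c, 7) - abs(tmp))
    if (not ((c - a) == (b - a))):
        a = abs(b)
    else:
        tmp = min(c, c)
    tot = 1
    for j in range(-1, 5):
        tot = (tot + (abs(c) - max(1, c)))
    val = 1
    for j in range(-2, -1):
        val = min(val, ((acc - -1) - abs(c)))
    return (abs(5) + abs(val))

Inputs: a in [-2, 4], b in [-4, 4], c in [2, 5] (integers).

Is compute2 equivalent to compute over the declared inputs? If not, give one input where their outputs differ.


Equivalent. The edit looks behavioral (`0` became `1`), but over these ranges it never changes the outcome.
Sweeping the whole domain (252 inputs) finds no disagreement.
As a probe, take a=-1, b=-2, c=3: compute runs tmp=2, then acc=1, then (not ((c - a) == (b - a))) is true, then a=2, then tot=1, then (j=-1), then tot=1, then (j=0), then tot=1, then (j=1), then tot=1, then (j=2), then tot=1, then (j=3), then tot=1, then (j=4), then tot=1, then val=1, then (j=-2), then val=-1, then returns 6; compute2 runs tmp=2, then acc=1, then (not ((c - a) == (b - a))) is true, then a=2, then tot=1, then (j=-1), then tot=1, then (j=0), then tot=1, then (j=1), then tot=1, then (j=2), then tot=1, then (j=3), then tot=1, then (j=4), then tot=1, then val=1, then (j=-2), then val=-1, then returns 6; both end at 6.
verdict: equivalent
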